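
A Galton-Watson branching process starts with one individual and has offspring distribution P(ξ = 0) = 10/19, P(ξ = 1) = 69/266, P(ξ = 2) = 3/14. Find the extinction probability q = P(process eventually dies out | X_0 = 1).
q = 1

Mean offspring μ = 0·10/19 + 1·69/266 + 2·3/14 = 183/266 ≤ 1. For μ ≤ 1 with offspring not concentrated at 1, the Galton-Watson process goes extinct almost surely, so q = 1.
(Algebraic check: The pgf is f(s) = 10/19 + 69/266·s + 3/14·s². The extinction probability q is the smallest fixed point of f in [0, 1]. Setting s = f(s):
  3/14·s² + (69/266 − 1)·s + 10/19 = 0
  3/14·s² − (10/19 + 3/14)·s + 10/19 = 0
which factors as (s − 1)·(3/14·s − 10/19) = 0, giving roots s = 1 and s = (10/19)/(3/14) = 140/57. Since 140/57 ≥ 1, the smallest root in [0, 1] is s = 1.)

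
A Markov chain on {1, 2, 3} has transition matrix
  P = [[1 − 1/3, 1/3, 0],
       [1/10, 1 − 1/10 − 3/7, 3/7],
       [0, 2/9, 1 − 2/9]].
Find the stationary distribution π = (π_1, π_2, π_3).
π = (21/226, 35/113, 135/226)

This is a birth-death chain on three states, which satisfies detailed balance: π_1 · P_{12} = π_2 · P_{21} and π_2 · P_{23} = π_3 · P_{32}.
From π_1 · 1/3 = π_2 · 1/10: π_2/π_1 = (1/3)/(1/10) = 10/3.
From π_2 · 3/7 = π_3 · 2/9: π_3/π_2 = (3/7)/(2/9) = 27/14.
Take π_1 proportional to 1; then unnormalized π = (1, 10/3, 45/7). Normalize by dividing by the sum 226/21:
  π = (21/226, 35/113, 135/226).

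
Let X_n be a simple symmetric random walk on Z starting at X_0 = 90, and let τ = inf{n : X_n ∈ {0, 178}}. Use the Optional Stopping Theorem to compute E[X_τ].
E[X_τ] = 90

X_n is a martingale and τ is a bounded-mean stopping time (indeed τ is finite a.s. with bounded expectation since the walk is in a bounded region). By the OST, E[X_τ] = E[X_0] = 90. Equivalently: E[X_τ] = 178 · P(hit 178 first) + 0 · P(hit 0 first) = 178 · (90/178) = 90.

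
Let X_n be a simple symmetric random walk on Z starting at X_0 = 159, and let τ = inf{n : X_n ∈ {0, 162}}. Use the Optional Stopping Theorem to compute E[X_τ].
E[X_τ] = 159

X_n is a martingale and τ is a bounded-mean stopping time (indeed τ is finite a.s. with bounded expectation since the walk is in a bounded region). By the OST, E[X_τ] = E[X_0] = 159. Equivalently: E[X_τ] = 162 · P(hit 162 first) + 0 · P(hit 0 first) = 162 · (159/162) = 159.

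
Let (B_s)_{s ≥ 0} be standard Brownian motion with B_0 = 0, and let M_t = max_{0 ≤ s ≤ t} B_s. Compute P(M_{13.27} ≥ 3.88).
P(M_{13.27} ≥ 3.88) = 2·P(B_{13.27} ≥ 3.88) = 2(1 − Φ(3.88/√13.27)) ≈ 0.2868

By the reflection principle for Brownian motion, P(M_t ≥ a) = 2 · P(B_t ≥ a) for a ≥ 0. Since B_t ~ N(0, t), P(B_t ≥ 3.88) = 1 − Φ(3.88/√t) = 1 − Φ(3.88/√13.27) = 1 − Φ(1.0651). So
  P(M_{13.27} ≥ 3.88) = 2(1 − Φ(1.0651)) ≈ 0.2868.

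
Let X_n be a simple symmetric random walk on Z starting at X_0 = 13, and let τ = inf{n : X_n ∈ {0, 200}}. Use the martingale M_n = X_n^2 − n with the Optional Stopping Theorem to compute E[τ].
E[τ] = 2431

M_n = X_n^2 − n is a martingale (since E[X_{n+1}^2 | F_n] = X_n^2 + 1). By OST (τ has finite mean in a bounded region), E[M_τ] = E[M_0] = X_0^2 − 0 = 13^2 = 169. Also E[M_τ] = E[X_τ^2] − E[τ]. The walk exits at 0 or 200, with P(hit 200 first) = 13/200, so E[X_τ^2] = 200^2 · 13/200 + 0 = 2600. Thus E[τ] = E[X_τ^2] − E[M_τ] = 2600 − 169 = 2431 = 13(200 − 13) = 2431.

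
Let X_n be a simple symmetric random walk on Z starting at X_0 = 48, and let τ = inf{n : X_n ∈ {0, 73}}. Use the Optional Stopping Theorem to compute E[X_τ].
E[X_τ] = 48

X_n is a martingale and τ is a bounded-mean stopping time (indeed τ is finite a.s. with bounded expectation since the walk is in a bounded region). By the OST, E[X_τ] = E[X_0] = 48. Equivalently: E[X_τ] = 73 · P(hit 73 first) + 0 · P(hit 0 first) = 73 · (48/73) = 48.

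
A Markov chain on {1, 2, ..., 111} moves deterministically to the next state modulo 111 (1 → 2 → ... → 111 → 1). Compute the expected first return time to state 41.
E[T_41 | X_0 = 41] = 111

The chain cycles deterministically, so starting at state 41 it returns in exactly 111 steps. Equivalently, the stationary distribution is uniform π_j = 1/111 for every state j, so by Kac's formula E[T_41] = 1/π_41 = 111.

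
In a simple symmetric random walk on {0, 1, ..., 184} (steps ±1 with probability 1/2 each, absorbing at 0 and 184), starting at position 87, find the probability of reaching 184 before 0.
P(hit 184 before 0) = 87/184

Let u_k = P(hit 184 before 0 | start at k). Then u_0 = 0, u_184 = 1, and u_k = u_{k-1}/2 + u_{k+1}/2 for 1 ≤ k ≤ 183. This harmonic recurrence is solved by u_k = k/184, giving u_87 = 87/184.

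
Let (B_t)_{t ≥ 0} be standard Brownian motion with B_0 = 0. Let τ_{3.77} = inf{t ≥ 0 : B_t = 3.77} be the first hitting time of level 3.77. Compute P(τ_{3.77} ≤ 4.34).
P(τ_{3.77} ≤ 4.34) = 2(1 − Φ(3.77/√4.34)) = 2(1 − Φ(1.8097)) ≈ 0.0703

By the reflection principle for standard BM, P(τ_b ≤ t) = 2 · P(B_t ≥ b). Since B_t ~ N(0, t), P(B_t ≥ 3.77) = 1 − Φ(3.77/√t) = 1 − Φ(3.77/√4.34) = 1 − Φ(1.8097) ≈ 0.03517. Doubling: P(τ_{3.77} ≤ 4.34) ≈ 2 · 0.03517 = 0.07034 ≈ 0.0703.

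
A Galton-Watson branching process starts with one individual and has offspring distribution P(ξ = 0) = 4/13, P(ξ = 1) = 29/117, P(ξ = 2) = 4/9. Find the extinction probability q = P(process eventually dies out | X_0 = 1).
q = 9/13

The pgf is f(s) = 4/13 + 29/117·s + 4/9·s². The extinction probability q is the smallest fixed point of f in [0, 1]. Setting s = f(s):
  4/9·s² + (29/117 − 1)·s + 4/13 = 0
  4/9·s² − (4/13 + 4/9)·s + 4/13 = 0
which factors as (s − 1)·(4/9·s − 4/13) = 0, giving roots s = 1 and s = (4/13)/(4/9) = 9/13.
Mean offspring μ = 29/117 + 2·4/9 = 133/117 > 1 (supercritical), so q < 1. The extinction probability is the smaller root: q = (4/13)/(4/9) = 9/13.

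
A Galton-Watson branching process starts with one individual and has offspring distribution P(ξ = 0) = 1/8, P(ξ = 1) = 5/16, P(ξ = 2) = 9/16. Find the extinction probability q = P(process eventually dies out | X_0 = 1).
q = 2/9

The pgf is f(s) = 1/8 + 5/16·s + 9/16·s². The extinction probability q is the smallest fixed point of f in [0, 1]. Setting s = f(s):
  9/16·s² + (5/16 − 1)·s + 1/8 = 0
  9/16·s² − (1/8 + 9/16)·s + 1/8 = 0
which factors as (s − 1)·(9/16·s − 1/8) = 0, giving roots s = 1 and s = (1/8)/(9/16) = 2/9.
Mean offspring μ = 5/16 + 2·9/16 = 23/16 > 1 (supercritical), so q < 1. The extinction probability is the smaller root: q = (1/8)/(9/16) = 2/9.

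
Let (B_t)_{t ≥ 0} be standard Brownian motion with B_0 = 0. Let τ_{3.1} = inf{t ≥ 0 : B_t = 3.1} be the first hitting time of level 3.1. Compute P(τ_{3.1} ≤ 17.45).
P(τ_{3.1} ≤ 17.45) = 2(1 − Φ(3.1/√17.45)) = 2(1 − Φ(0.7421)) ≈ 0.4580

By the reflection principle for standard BM, P(τ_b ≤ t) = 2 · P(B_t ≥ b). Since B_t ~ N(0, t), P(B_t ≥ 3.1) = 1 − Φ(3.1/√t) = 1 − Φ(3.1/√17.45) = 1 − Φ(0.7421) ≈ 0.22901. Doubling: P(τ_{3.1} ≤ 17.45) ≈ 2 · 0.22901 = 0.45802 ≈ 0.4580.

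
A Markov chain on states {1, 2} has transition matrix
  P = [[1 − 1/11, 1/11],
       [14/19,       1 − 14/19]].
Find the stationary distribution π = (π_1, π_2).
π_1 = 154/173, π_2 = 19/173

Solve πP = π with π_1 + π_2 = 1. From πP = π: π_1 · (1 − 1/11) + π_2 · 14/19 = π_1 ⇒ π_2 · 14/19 = π_1 · 1/11 ⇒ π_2/π_1 = (1/11)/(14/19) = 19/154. Together with π_1 + π_2 = 1:
  π_1 = (14/19)/(1/11 + 14/19) = (14/19)/(173/209) = 154/173,
  π_2 = (1/11)/(1/11 + 14/19) = (1/11)/(173/209) = 19/173.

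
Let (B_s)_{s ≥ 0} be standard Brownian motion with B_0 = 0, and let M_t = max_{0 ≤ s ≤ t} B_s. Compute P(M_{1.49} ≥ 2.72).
P(M_{1.49} ≥ 2.72) = 2·P(B_{1.49} ≥ 2.72) = 2(1 − Φ(2.72/√1.49)) ≈ 0.0259

By the reflection principle for Brownian motion, P(M_t ≥ a) = 2 · P(B_t ≥ a) for a ≥ 0. Since B_t ~ N(0, t), P(B_t ≥ 2.72) = 1 − Φ(2.72/√t) = 1 − Φ(2.72/√1.49) = 1 − Φ(2.2283). So
  P(M_{1.49} ≥ 2.72) = 2(1 − Φ(2.2283)) ≈ 0.0259.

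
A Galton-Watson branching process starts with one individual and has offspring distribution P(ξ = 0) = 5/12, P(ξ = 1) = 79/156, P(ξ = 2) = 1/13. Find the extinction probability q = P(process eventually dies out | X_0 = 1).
q = 1

Mean offspring μ = 0·5/12 + 1·79/156 + 2·1/13 = 103/156 ≤ 1. For μ ≤ 1 with offspring not concentrated at 1, the Galton-Watson process goes extinct almost surely, so q = 1.
(Algebraic check: The pgf is f(s) = 5/12 + 79/156·s + 1/13·s². The extinction probability q is the smallest fixed point of f in [0, 1]. Setting s = f(s):
  1/13·s² + (79/156 − 1)·s + 5/12 = 0
  1/13·s² − (5/12 + 1/13)·s + 5/12 = 0
which factors as (s − 1)·(1/13·s − 5/12) = 0, giving roots s = 1 and s = (5/12)/(1/13) = 65/12. Since 65/12 ≥ 1, the smallest root in [0, 1] is s = 1.)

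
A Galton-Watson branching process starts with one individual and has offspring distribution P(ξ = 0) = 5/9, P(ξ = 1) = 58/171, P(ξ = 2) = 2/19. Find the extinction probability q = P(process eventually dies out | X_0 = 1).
q = 1

Mean offspring μ = 0·5/9 + 1·58/171 + 2·2/19 = 94/171 ≤ 1. For μ ≤ 1 with offspring not concentrated at 1, the Galton-Watson process goes extinct almost surely, so q = 1.
(Algebraic check: The pgf is f(s) = 5/9 + 58/171·s + 2/19·s². The extinction probability q is the smallest fixed point of f in [0, 1]. Setting s = f(s):
  2/19·s² + (58/171 − 1)·s + 5/9 = 0
  2/19·s² − (5/9 + 2/19)·s + 5/9 = 0
which factors as (s − 1)·(2/19·s − 5/9) = 0, giving roots s = 1 and s = (5/9)/(2/19) = 95/18. Since 95/18 ≥ 1, the smallest root in [0, 1] is s = 1.)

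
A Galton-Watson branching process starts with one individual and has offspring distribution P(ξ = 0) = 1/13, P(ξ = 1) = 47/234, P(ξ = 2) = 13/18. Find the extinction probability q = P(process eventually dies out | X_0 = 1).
q = 18/169

The pgf is f(s) = 1/13 + 47/234·s + 13/18·s². The extinction probability q is the smallest fixed point of f in [0, 1]. Setting s = f(s):
  13/18·s² + (47/234 − 1)·s + 1/13 = 0
  13/18·s² − (1/13 + 13/18)·s + 1/13 = 0
which factors as (s − 1)·(13/18·s − 1/13) = 0, giving roots s = 1 and s = (1/13)/(13/18) = 18/169.
Mean offspring μ = 47/234 + 2·13/18 = 385/234 > 1 (supercritical), so q < 1. The extinction probability is the smaller root: q = (1/13)/(13/18) = 18/169.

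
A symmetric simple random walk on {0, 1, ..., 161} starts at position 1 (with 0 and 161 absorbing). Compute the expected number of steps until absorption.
E[τ | X_0 = 1] = 160

Let v_k = E[τ | X_0 = k]. Boundary: v_0 = v_161 = 0. Recurrence: v_k = 1 + (v_{k-1} + v_{k+1})/2 for 1 ≤ k ≤ 160. The particular solution to v_k − (v_{k-1} + v_{k+1})/2 = 1 is v_k = −k^2. Adding homogeneous solution A + B k and matching boundaries gives v_k = k (161 − k). Substituting k = 1: v_1 = 1 · 160 = 160.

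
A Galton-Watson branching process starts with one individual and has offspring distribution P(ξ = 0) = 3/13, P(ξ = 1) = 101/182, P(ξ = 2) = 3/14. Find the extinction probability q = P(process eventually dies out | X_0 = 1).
q = 1

Mean offspring μ = 0·3/13 + 1·101/182 + 2·3/14 = 179/182 ≤ 1. For μ ≤ 1 with offspring not concentrated at 1, the Galton-Watson process goes extinct almost surely, so q = 1.
(Algebraic check: The pgf is f(s) = 3/13 + 101/182·s + 3/14·s². The extinction probability q is the smallest fixed point of f in [0, 1]. Setting s = f(s):
  3/14·s² + (101/182 − 1)·s + 3/13 = 0
  3/14·s² − (3/13 + 3/14)·s + 3/13 = 0
which factors as (s − 1)·(3/14·s − 3/13) = 0, giving roots s = 1 and s = (3/13)/(3/14) = 14/13. Since 14/13 ≥ 1, the smallest root in [0, 1] is s = 1.)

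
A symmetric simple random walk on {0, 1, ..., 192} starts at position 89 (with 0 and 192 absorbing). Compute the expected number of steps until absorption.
E[τ | X_0 = 89] = 9167

Let v_k = E[τ | X_0 = k]. Boundary: v_0 = v_192 = 0. Recurrence: v_k = 1 + (v_{k-1} + v_{k+1})/2 for 1 ≤ k ≤ 191. The particular solution to v_k − (v_{k-1} + v_{k+1})/2 = 1 is v_k = −k^2. Adding homogeneous solution A + B k and matching boundaries gives v_k = k (192 − k). Substituting k = 89: v_89 = 89 · 103 = 9167.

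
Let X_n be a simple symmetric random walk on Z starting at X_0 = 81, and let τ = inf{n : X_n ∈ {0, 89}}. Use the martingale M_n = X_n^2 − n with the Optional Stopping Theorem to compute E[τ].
E[τ] = 648

M_n = X_n^2 − n is a martingale (since E[X_{n+1}^2 | F_n] = X_n^2 + 1). By OST (τ has finite mean in a bounded region), E[M_τ] = E[M_0] = X_0^2 − 0 = 81^2 = 6561. Also E[M_τ] = E[X_τ^2] − E[τ]. The walk exits at 0 or 89, with P(hit 89 first) = 81/89, so E[X_τ^2] = 89^2 · 81/89 + 0 = 7209. Thus E[τ] = E[X_τ^2] − E[M_τ] = 7209 − 6561 = 648 = 81(89 − 81) = 648.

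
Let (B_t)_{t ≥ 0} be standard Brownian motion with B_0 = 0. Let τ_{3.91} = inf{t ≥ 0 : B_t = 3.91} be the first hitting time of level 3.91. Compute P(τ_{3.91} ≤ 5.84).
P(τ_{3.91} ≤ 5.84) = 2(1 − Φ(3.91/√5.84)) = 2(1 − Φ(1.6180)) ≈ 0.1057

By the reflection principle for standard BM, P(τ_b ≤ t) = 2 · P(B_t ≥ b). Since B_t ~ N(0, t), P(B_t ≥ 3.91) = 1 − Φ(3.91/√t) = 1 − Φ(3.91/√5.84) = 1 − Φ(1.6180) ≈ 0.05283. Doubling: P(τ_{3.91} ≤ 5.84) ≈ 2 · 0.05283 = 0.10566 ≈ 0.1057.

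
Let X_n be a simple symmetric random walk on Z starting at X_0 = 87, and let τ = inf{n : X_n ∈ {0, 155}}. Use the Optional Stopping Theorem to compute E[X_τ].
E[X_τ] = 87

X_n is a martingale and τ is a bounded-mean stopping time (indeed τ is finite a.s. with bounded expectation since the walk is in a bounded region). By the OST, E[X_τ] = E[X_0] = 87. Equivalently: E[X_τ] = 155 · P(hit 155 first) + 0 · P(hit 0 first) = 155 · (87/155) = 87.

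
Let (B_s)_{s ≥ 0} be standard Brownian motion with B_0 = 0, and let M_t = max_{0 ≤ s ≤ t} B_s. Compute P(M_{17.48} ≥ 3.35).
P(M_{17.48} ≥ 3.35) = 2·P(B_{17.48} ≥ 3.35) = 2(1 − Φ(3.35/√17.48)) ≈ 0.4230

By the reflection principle for Brownian motion, P(M_t ≥ a) = 2 · P(B_t ≥ a) for a ≥ 0. Since B_t ~ N(0, t), P(B_t ≥ 3.35) = 1 − Φ(3.35/√t) = 1 − Φ(3.35/√17.48) = 1 − Φ(0.8013). So
  P(M_{17.48} ≥ 3.35) = 2(1 − Φ(0.8013)) ≈ 0.4230.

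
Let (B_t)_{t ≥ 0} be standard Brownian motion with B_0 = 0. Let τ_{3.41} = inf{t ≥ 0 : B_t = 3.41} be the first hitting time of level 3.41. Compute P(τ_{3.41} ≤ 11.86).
P(τ_{3.41} ≤ 11.86) = 2(1 − Φ(3.41/√11.86)) = 2(1 − Φ(0.9902)) ≈ 0.3221

By the reflection principle for standard BM, P(τ_b ≤ t) = 2 · P(B_t ≥ b). Since B_t ~ N(0, t), P(B_t ≥ 3.41) = 1 − Φ(3.41/√t) = 1 − Φ(3.41/√11.86) = 1 − Φ(0.9902) ≈ 0.16104. Doubling: P(τ_{3.41} ≤ 11.86) ≈ 2 · 0.16104 = 0.32208 ≈ 0.3221.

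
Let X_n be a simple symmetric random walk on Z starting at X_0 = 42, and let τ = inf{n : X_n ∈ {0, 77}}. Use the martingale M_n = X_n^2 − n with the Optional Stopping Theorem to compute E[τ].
E[τ] = 1470

M_n = X_n^2 − n is a martingale (since E[X_{n+1}^2 | F_n] = X_n^2 + 1). By OST (τ has finite mean in a bounded region), E[M_τ] = E[M_0] = X_0^2 − 0 = 42^2 = 1764. Also E[M_τ] = E[X_τ^2] − E[τ]. The walk exits at 0 or 77, with P(hit 77 first) = 42/77, so E[X_τ^2] = 77^2 · 42/77 + 0 = 3234. Thus E[τ] = E[X_τ^2] − E[M_τ] = 3234 − 1764 = 1470 = 42(77 − 42) = 1470.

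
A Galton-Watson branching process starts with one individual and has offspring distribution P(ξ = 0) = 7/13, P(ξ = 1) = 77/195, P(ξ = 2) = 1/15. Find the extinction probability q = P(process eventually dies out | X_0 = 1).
q = 1

Mean offspring μ = 0·7/13 + 1·77/195 + 2·1/15 = 103/195 ≤ 1. For μ ≤ 1 with offspring not concentrated at 1, the Galton-Watson process goes extinct almost surely, so q = 1.
(Algebraic check: The pgf is f(s) = 7/13 + 77/195·s + 1/15·s². The extinction probability q is the smallest fixed point of f in [0, 1]. Setting s = f(s):
  1/15·s² + (77/195 − 1)·s + 7/13 = 0
  1/15·s² − (7/13 + 1/15)·s + 7/13 = 0
which factors as (s − 1)·(1/15·s − 7/13) = 0, giving roots s = 1 and s = (7/13)/(1/15) = 105/13. Since 105/13 ≥ 1, the smallest root in [0, 1] is s = 1.)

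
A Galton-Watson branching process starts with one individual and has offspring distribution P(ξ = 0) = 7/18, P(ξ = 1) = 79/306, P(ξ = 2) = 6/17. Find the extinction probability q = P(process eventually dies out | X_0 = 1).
q = 1

Mean offspring μ = 0·7/18 + 1·79/306 + 2·6/17 = 295/306 ≤ 1. For μ ≤ 1 with offspring not concentrated at 1, the Galton-Watson process goes extinct almost surely, so q = 1.
(Algebraic check: The pgf is f(s) = 7/18 + 79/306·s + 6/17·s². The extinction probability q is the smallest fixed point of f in [0, 1]. Setting s = f(s):
  6/17·s² + (79/306 − 1)·s + 7/18 = 0
  6/17·s² − (7/18 + 6/17)·s + 7/18 = 0
which factors as (s − 1)·(6/17·s − 7/18) = 0, giving roots s = 1 and s = (7/18)/(6/17) = 119/108. Since 119/108 ≥ 1, the smallest root in [0, 1] is s = 1.)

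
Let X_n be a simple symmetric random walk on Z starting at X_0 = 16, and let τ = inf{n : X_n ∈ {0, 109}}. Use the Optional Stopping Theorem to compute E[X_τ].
E[X_τ] = 16

X_n is a martingale and τ is a bounded-mean stopping time (indeed τ is finite a.s. with bounded expectation since the walk is in a bounded region). By the OST, E[X_τ] = E[X_0] = 16. Equivalently: E[X_τ] = 109 · P(hit 109 first) + 0 · P(hit 0 first) = 109 · (16/109) = 16.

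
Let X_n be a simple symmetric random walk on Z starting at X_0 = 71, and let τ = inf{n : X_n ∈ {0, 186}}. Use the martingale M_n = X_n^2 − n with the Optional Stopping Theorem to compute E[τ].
E[τ] = 8165

M_n = X_n^2 − n is a martingale (since E[X_{n+1}^2 | F_n] = X_n^2 + 1). By OST (τ has finite mean in a bounded region), E[M_τ] = E[M_0] = X_0^2 − 0 = 71^2 = 5041. Also E[M_τ] = E[X_τ^2] − E[τ]. The walk exits at 0 or 186, with P(hit 186 first) = 71/186, so E[X_τ^2] = 186^2 · 71/186 + 0 = 13206. Thus E[τ] = E[X_τ^2] − E[M_τ] = 13206 − 5041 = 8165 = 71(186 − 71) = 8165.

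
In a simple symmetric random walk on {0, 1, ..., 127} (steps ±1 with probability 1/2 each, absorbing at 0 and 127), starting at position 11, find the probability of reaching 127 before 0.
P(hit 127 before 0) = 11/127

Let u_k = P(hit 127 before 0 | start at k). Then u_0 = 0, u_127 = 1, and u_k = u_{k-1}/2 + u_{k+1}/2 for 1 ≤ k ≤ 126. This harmonic recurrence is solved by u_k = k/127, giving u_11 = 11/127.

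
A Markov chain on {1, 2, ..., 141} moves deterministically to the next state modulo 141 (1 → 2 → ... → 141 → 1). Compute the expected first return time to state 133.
E[T_133 | X_0 = 133] = 141

The chain cycles deterministically, so starting at state 133 it returns in exactly 141 steps. Equivalently, the stationary distribution is uniform π_j = 1/141 for every state j, so by Kac's formula E[T_133] = 1/π_133 = 141.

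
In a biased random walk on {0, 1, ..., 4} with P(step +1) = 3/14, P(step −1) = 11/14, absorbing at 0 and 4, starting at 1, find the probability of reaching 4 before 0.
P(hit 4 before 0) = (1 − (11/3)^1) / (1 − (11/3)^4) = 27/1820

Let u_k denote P(reach 4 before 0 | start at k). Boundary: u_0 = 0, u_4 = 1. Recurrence: u_k = 3/14·u_{k+1} + 11/14·u_{k-1} for 1 ≤ k ≤ 3. Try u_k = A + B·r^k with r = q/p = (11/14)/(3/14) = 11/3. Substitution satisfies the recurrence; boundary conditions give:
  u_k = (1 − r^k) / (1 − r^N) = (1 − (11/3)^1) / (1 − (11/3)^4) = 27/1820.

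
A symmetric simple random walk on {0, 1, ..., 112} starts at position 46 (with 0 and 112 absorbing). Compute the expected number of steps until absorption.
E[τ | X_0 = 46] = 3036

Let v_k = E[τ | X_0 = k]. Boundary: v_0 = v_112 = 0. Recurrence: v_k = 1 + (v_{k-1} + v_{k+1})/2 for 1 ≤ k ≤ 111. The particular solution to v_k − (v_{k-1} + v_{k+1})/2 = 1 is v_k = −k^2. Adding homogeneous solution A + B k and matching boundaries gives v_k = k (112 − k). Substituting k = 46: v_46 = 46 · 66 = 3036.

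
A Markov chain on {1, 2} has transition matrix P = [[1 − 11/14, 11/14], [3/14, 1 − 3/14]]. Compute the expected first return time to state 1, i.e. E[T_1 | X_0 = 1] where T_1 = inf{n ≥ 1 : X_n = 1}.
E[T_1 | X_0 = 1] = 1/π_1 = 14/3

For an irreducible recurrent Markov chain with stationary distribution π, E[T_i | X_0 = i] = 1/π_i (Kac's formula). Here π_1 = (3/14)/(11/14 + 3/14) = (3/14)/(1) = 3/14, so E[T_1 | X_0 = 1] = 1/π_1 = (11/14 + 3/14)/(3/14) = (1)/(3/14) = 14/3.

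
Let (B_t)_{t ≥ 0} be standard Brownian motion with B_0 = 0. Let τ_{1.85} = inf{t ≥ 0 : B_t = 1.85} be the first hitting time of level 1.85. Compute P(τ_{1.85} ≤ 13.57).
P(τ_{1.85} ≤ 13.57) = 2(1 − Φ(1.85/√13.57)) = 2(1 − Φ(0.5022)) ≈ 0.6155

By the reflection principle for standard BM, P(τ_b ≤ t) = 2 · P(B_t ≥ b). Since B_t ~ N(0, t), P(B_t ≥ 1.85) = 1 − Φ(1.85/√t) = 1 − Φ(1.85/√13.57) = 1 − Φ(0.5022) ≈ 0.30776. Doubling: P(τ_{1.85} ≤ 13.57) ≈ 2 · 0.30776 = 0.61552 ≈ 0.6155.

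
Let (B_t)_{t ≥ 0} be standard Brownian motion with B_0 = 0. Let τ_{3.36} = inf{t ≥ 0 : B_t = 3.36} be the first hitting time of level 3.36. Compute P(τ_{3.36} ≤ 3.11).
P(τ_{3.36} ≤ 3.11) = 2(1 − Φ(3.36/√3.11)) = 2(1 − Φ(1.9053)) ≈ 0.0567

By the reflection principle for standard BM, P(τ_b ≤ t) = 2 · P(B_t ≥ b). Since B_t ~ N(0, t), P(B_t ≥ 3.36) = 1 − Φ(3.36/√t) = 1 − Φ(3.36/√3.11) = 1 − Φ(1.9053) ≈ 0.02837. Doubling: P(τ_{3.36} ≤ 3.11) ≈ 2 · 0.02837 = 0.05674 ≈ 0.0567.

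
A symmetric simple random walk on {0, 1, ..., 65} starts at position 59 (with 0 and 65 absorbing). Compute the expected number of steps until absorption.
E[τ | X_0 = 59] = 354

Let v_k = E[τ | X_0 = k]. Boundary: v_0 = v_65 = 0. Recurrence: v_k = 1 + (v_{k-1} + v_{k+1})/2 for 1 ≤ k ≤ 64. The particular solution to v_k − (v_{k-1} + v_{k+1})/2 = 1 is v_k = −k^2. Adding homogeneous solution A + B k and matching boundaries gives v_k = k (65 − k). Substituting k = 59: v_59 = 59 · 6 = 354.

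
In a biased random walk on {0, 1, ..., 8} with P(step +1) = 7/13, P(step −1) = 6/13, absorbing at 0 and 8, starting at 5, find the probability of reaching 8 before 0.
P(hit 8 before 0) = (1 − (6/7)^5) / (1 − (6/7)^8) = 3097633/4085185

Let u_k denote P(reach 8 before 0 | start at k). Boundary: u_0 = 0, u_8 = 1. Recurrence: u_k = 7/13·u_{k+1} + 6/13·u_{k-1} for 1 ≤ k ≤ 7. Try u_k = A + B·r^k with r = q/p = (6/13)/(7/13) = 6/7. Substitution satisfies the recurrence; boundary conditions give:
  u_k = (1 − r^k) / (1 − r^N) = (1 − (6/7)^5) / (1 − (6/7)^8) = 3097633/4085185.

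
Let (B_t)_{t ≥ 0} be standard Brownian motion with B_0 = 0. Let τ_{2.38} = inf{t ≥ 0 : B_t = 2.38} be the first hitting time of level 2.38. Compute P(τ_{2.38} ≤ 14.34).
P(τ_{2.38} ≤ 14.34) = 2(1 − Φ(2.38/√14.34)) = 2(1 − Φ(0.6285)) ≈ 0.5297

By the reflection principle for standard BM, P(τ_b ≤ t) = 2 · P(B_t ≥ b). Since B_t ~ N(0, t), P(B_t ≥ 2.38) = 1 − Φ(2.38/√t) = 1 − Φ(2.38/√14.34) = 1 − Φ(0.6285) ≈ 0.26484. Doubling: P(τ_{2.38} ≤ 14.34) ≈ 2 · 0.26484 = 0.52968 ≈ 0.5297.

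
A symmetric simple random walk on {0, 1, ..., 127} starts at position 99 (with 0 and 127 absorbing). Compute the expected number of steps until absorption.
E[τ | X_0 = 99] = 2772

Let v_k = E[τ | X_0 = k]. Boundary: v_0 = v_127 = 0. Recurrence: v_k = 1 + (v_{k-1} + v_{k+1})/2 for 1 ≤ k ≤ 126. The particular solution to v_k − (v_{k-1} + v_{k+1})/2 = 1 is v_k = −k^2. Adding homogeneous solution A + B k and matching boundaries gives v_k = k (127 − k). Substituting k = 99: v_99 = 99 · 28 = 2772.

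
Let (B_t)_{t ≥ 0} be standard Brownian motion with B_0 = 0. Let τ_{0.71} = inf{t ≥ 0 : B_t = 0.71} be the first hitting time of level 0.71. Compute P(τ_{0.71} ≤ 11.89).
P(τ_{0.71} ≤ 11.89) = 2(1 − Φ(0.71/√11.89)) = 2(1 − Φ(0.2059)) ≈ 0.8369

By the reflection principle for standard BM, P(τ_b ≤ t) = 2 · P(B_t ≥ b). Since B_t ~ N(0, t), P(B_t ≥ 0.71) = 1 − Φ(0.71/√t) = 1 − Φ(0.71/√11.89) = 1 − Φ(0.2059) ≈ 0.41843. Doubling: P(τ_{0.71} ≤ 11.89) ≈ 2 · 0.41843 = 0.83686 ≈ 0.8369.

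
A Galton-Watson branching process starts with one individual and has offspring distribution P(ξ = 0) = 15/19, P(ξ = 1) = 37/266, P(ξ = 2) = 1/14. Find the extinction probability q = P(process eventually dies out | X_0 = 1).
q = 1

Mean offspring μ = 0·15/19 + 1·37/266 + 2·1/14 = 75/266 ≤ 1. For μ ≤ 1 with offspring not concentrated at 1, the Galton-Watson process goes extinct almost surely, so q = 1.
(Algebraic check: The pgf is f(s) = 15/19 + 37/266·s + 1/14·s². The extinction probability q is the smallest fixed point of f in [0, 1]. Setting s = f(s):
  1/14·s² + (37/266 − 1)·s + 15/19 = 0
  1/14·s² − (15/19 + 1/14)·s + 15/19 = 0
which factors as (s − 1)·(1/14·s − 15/19) = 0, giving roots s = 1 and s = (15/19)/(1/14) = 210/19. Since 210/19 ≥ 1, the smallest root in [0, 1] is s = 1.)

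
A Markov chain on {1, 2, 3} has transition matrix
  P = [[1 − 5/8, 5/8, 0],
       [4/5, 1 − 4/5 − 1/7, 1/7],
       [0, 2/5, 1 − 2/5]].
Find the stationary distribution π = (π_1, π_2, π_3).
π = (448/923, 350/923, 125/923)

This is a birth-death chain on three states, which satisfies detailed balance: π_1 · P_{12} = π_2 · P_{21} and π_2 · P_{23} = π_3 · P_{32}.
From π_1 · 5/8 = π_2 · 4/5: π_2/π_1 = (5/8)/(4/5) = 25/32.
From π_2 · 1/7 = π_3 · 2/5: π_3/π_2 = (1/7)/(2/5) = 5/14.
Take π_1 proportional to 1; then unnormalized π = (1, 25/32, 125/448). Normalize by dividing by the sum 923/448:
  π = (448/923, 350/923, 125/923).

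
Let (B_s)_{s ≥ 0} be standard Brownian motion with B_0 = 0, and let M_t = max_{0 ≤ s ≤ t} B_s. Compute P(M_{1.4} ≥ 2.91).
P(M_{1.4} ≥ 2.91) = 2·P(B_{1.4} ≥ 2.91) = 2(1 − Φ(2.91/√1.4)) ≈ 0.0139

By the reflection principle for Brownian motion, P(M_t ≥ a) = 2 · P(B_t ≥ a) for a ≥ 0. Since B_t ~ N(0, t), P(B_t ≥ 2.91) = 1 − Φ(2.91/√t) = 1 − Φ(2.91/√1.4) = 1 − Φ(2.4594). So
  P(M_{1.4} ≥ 2.91) = 2(1 − Φ(2.4594)) ≈ 0.0139.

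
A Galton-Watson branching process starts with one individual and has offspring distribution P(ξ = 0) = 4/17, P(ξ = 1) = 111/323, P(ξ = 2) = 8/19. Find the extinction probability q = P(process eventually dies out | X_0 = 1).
q = 19/34

The pgf is f(s) = 4/17 + 111/323·s + 8/19·s². The extinction probability q is the smallest fixed point of f in [0, 1]. Setting s = f(s):
  8/19·s² + (111/323 − 1)·s + 4/17 = 0
  8/19·s² − (4/17 + 8/19)·s + 4/17 = 0
which factors as (s − 1)·(8/19·s − 4/17) = 0, giving roots s = 1 and s = (4/17)/(8/19) = 19/34.
Mean offspring μ = 111/323 + 2·8/19 = 383/323 > 1 (supercritical), so q < 1. The extinction probability is the smaller root: q = (4/17)/(8/19) = 19/34.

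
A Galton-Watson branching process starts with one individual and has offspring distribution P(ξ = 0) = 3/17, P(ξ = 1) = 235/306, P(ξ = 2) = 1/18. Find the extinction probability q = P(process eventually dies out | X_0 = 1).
q = 1

Mean offspring μ = 0·3/17 + 1·235/306 + 2·1/18 = 269/306 ≤ 1. For μ ≤ 1 with offspring not concentrated at 1, the Galton-Watson process goes extinct almost surely, so q = 1.
(Algebraic check: The pgf is f(s) = 3/17 + 235/306·s + 1/18·s². The extinction probability q is the smallest fixed point of f in [0, 1]. Setting s = f(s):
  1/18·s² + (235/306 − 1)·s + 3/17 = 0
  1/18·s² − (3/17 + 1/18)·s + 3/17 = 0
which factors as (s − 1)·(1/18·s − 3/17) = 0, giving roots s = 1 and s = (3/17)/(1/18) = 54/17. Since 54/17 ≥ 1, the smallest root in [0, 1] is s = 1.)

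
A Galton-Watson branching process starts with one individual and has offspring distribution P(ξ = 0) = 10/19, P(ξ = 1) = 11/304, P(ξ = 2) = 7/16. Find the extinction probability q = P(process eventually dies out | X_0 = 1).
q = 1

Mean offspring μ = 0·10/19 + 1·11/304 + 2·7/16 = 277/304 ≤ 1. For μ ≤ 1 with offspring not concentrated at 1, the Galton-Watson process goes extinct almost surely, so q = 1.
(Algebraic check: The pgf is f(s) = 10/19 + 11/304·s + 7/16·s². The extinction probability q is the smallest fixed point of f in [0, 1]. Setting s = f(s):
  7/16·s² + (11/304 − 1)·s + 10/19 = 0
  7/16·s² − (10/19 + 7/16)·s + 10/19 = 0
which factors as (s − 1)·(7/16·s − 10/19) = 0, giving roots s = 1 and s = (10/19)/(7/16) = 160/133. Since 160/133 ≥ 1, the smallest root in [0, 1] is s = 1.)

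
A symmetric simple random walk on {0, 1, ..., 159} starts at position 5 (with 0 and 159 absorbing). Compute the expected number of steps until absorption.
E[τ | X_0 = 5] = 770

Let v_k = E[τ | X_0 = k]. Boundary: v_0 = v_159 = 0. Recurrence: v_k = 1 + (v_{k-1} + v_{k+1})/2 for 1 ≤ k ≤ 158. The particular solution to v_k − (v_{k-1} + v_{k+1})/2 = 1 is v_k = −k^2. Adding homogeneous solution A + B k and matching boundaries gives v_k = k (159 − k). Substituting k = 5: v_5 = 5 · 154 = 770.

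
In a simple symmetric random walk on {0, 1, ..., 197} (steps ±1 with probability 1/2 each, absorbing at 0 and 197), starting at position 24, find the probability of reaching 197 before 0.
P(hit 197 before 0) = 24/197

Let u_k = P(hit 197 before 0 | start at k). Then u_0 = 0, u_197 = 1, and u_k = u_{k-1}/2 + u_{k+1}/2 for 1 ≤ k ≤ 196. This harmonic recurrence is solved by u_k = k/197, giving u_24 = 24/197.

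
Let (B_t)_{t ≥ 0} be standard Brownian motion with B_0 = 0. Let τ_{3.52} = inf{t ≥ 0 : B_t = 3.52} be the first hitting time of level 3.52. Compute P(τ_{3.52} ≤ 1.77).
P(τ_{3.52} ≤ 1.77) = 2(1 − Φ(3.52/√1.77)) = 2(1 − Φ(2.6458)) ≈ 0.0081

By the reflection principle for standard BM, P(τ_b ≤ t) = 2 · P(B_t ≥ b). Since B_t ~ N(0, t), P(B_t ≥ 3.52) = 1 − Φ(3.52/√t) = 1 − Φ(3.52/√1.77) = 1 − Φ(2.6458) ≈ 0.00407. Doubling: P(τ_{3.52} ≤ 1.77) ≈ 2 · 0.00407 = 0.00814 ≈ 0.0081.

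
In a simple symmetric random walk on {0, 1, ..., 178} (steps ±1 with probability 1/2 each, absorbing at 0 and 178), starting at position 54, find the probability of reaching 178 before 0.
P(hit 178 before 0) = 54/178 = 27/89

Let u_k = P(hit 178 before 0 | start at k). Then u_0 = 0, u_178 = 1, and u_k = u_{k-1}/2 + u_{k+1}/2 for 1 ≤ k ≤ 177. This harmonic recurrence is solved by u_k = k/178, giving u_54 = 54/178 = 27/89.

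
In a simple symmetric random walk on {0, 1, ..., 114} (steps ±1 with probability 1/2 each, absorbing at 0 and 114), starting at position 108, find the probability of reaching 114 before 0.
P(hit 114 before 0) = 108/114 = 18/19

Let u_k = P(hit 114 before 0 | start at k). Then u_0 = 0, u_114 = 1, and u_k = u_{k-1}/2 + u_{k+1}/2 for 1 ≤ k ≤ 113. This harmonic recurrence is solved by u_k = k/114, giving u_108 = 108/114 = 18/19.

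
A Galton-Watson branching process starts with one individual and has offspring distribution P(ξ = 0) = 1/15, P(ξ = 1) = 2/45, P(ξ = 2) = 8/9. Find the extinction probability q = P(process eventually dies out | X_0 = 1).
q = 3/40

The pgf is f(s) = 1/15 + 2/45·s + 8/9·s². The extinction probability q is the smallest fixed point of f in [0, 1]. Setting s = f(s):
  8/9·s² + (2/45 − 1)·s + 1/15 = 0
  8/9·s² − (1/15 + 8/9)·s + 1/15 = 0
which factors as (s − 1)·(8/9·s − 1/15) = 0, giving roots s = 1 and s = (1/15)/(8/9) = 3/40.
Mean offspring μ = 2/45 + 2·8/9 = 82/45 > 1 (supercritical), so q < 1. The extinction probability is the smaller root: q = (1/15)/(8/9) = 3/40.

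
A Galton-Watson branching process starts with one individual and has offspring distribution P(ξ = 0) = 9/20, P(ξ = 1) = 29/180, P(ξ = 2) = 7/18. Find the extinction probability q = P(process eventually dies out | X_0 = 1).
q = 1

Mean offspring μ = 0·9/20 + 1·29/180 + 2·7/18 = 169/180 ≤ 1. For μ ≤ 1 with offspring not concentrated at 1, the Galton-Watson process goes extinct almost surely, so q = 1.
(Algebraic check: The pgf is f(s) = 9/20 + 29/180·s + 7/18·s². The extinction probability q is the smallest fixed point of f in [0, 1]. Setting s = f(s):
  7/18·s² + (29/180 − 1)·s + 9/20 = 0
  7/18·s² − (9/20 + 7/18)·s + 9/20 = 0
which factors as (s − 1)·(7/18·s − 9/20) = 0, giving roots s = 1 and s = (9/20)/(7/18) = 81/70. Since 81/70 ≥ 1, the smallest root in [0, 1] is s = 1.)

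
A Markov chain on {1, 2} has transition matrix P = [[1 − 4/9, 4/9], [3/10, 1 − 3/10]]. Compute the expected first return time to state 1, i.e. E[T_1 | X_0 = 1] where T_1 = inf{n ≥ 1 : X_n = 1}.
E[T_1 | X_0 = 1] = 1/π_1 = 67/27

For an irreducible recurrent Markov chain with stationary distribution π, E[T_i | X_0 = i] = 1/π_i (Kac's formula). Here π_1 = (3/10)/(4/9 + 3/10) = (3/10)/(67/90) = 27/67, so E[T_1 | X_0 = 1] = 1/π_1 = (4/9 + 3/10)/(3/10) = (67/90)/(3/10) = 67/27.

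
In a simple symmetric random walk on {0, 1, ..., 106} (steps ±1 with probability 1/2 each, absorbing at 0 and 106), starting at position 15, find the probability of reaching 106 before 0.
P(hit 106 before 0) = 15/106

Let u_k = P(hit 106 before 0 | start at k). Then u_0 = 0, u_106 = 1, and u_k = u_{k-1}/2 + u_{k+1}/2 for 1 ≤ k ≤ 105. This harmonic recurrence is solved by u_k = k/106, giving u_15 = 15/106.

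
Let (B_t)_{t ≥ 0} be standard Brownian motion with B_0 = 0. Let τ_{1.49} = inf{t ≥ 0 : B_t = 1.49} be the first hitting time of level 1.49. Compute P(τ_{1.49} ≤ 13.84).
P(τ_{1.49} ≤ 13.84) = 2(1 − Φ(1.49/√13.84)) = 2(1 − Φ(0.4005)) ≈ 0.6888

By the reflection principle for standard BM, P(τ_b ≤ t) = 2 · P(B_t ≥ b). Since B_t ~ N(0, t), P(B_t ≥ 1.49) = 1 − Φ(1.49/√t) = 1 − Φ(1.49/√13.84) = 1 − Φ(0.4005) ≈ 0.34439. Doubling: P(τ_{1.49} ≤ 13.84) ≈ 2 · 0.34439 = 0.68878 ≈ 0.6888.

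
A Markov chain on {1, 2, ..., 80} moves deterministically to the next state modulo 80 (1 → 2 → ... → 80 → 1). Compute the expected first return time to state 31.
E[T_31 | X_0 = 31] = 80

The chain cycles deterministically, so starting at state 31 it returns in exactly 80 steps. Equivalently, the stationary distribution is uniform π_j = 1/80 for every state j, so by Kac's formula E[T_31] = 1/π_31 = 80.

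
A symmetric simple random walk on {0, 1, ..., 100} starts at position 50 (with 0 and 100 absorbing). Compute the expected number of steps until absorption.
E[τ | X_0 = 50] = 2500

Let v_k = E[τ | X_0 = k]. Boundary: v_0 = v_100 = 0. Recurrence: v_k = 1 + (v_{k-1} + v_{k+1})/2 for 1 ≤ k ≤ 99. The particular solution to v_k − (v_{k-1} + v_{k+1})/2 = 1 is v_k = −k^2. Adding homogeneous solution A + B k and matching boundaries gives v_k = k (100 − k). Substituting k = 50: v_50 = 50 · 50 = 2500.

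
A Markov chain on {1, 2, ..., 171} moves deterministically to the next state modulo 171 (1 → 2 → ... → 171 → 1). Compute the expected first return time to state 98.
E[T_98 | X_0 = 98] = 171

The chain cycles deterministically, so starting at state 98 it returns in exactly 171 steps. Equivalently, the stationary distribution is uniform π_j = 1/171 for every state j, so by Kac's formula E[T_98] = 1/π_98 = 171.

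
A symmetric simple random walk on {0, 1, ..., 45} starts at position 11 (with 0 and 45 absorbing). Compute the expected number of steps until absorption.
E[τ | X_0 = 11] = 374

Let v_k = E[τ | X_0 = k]. Boundary: v_0 = v_45 = 0. Recurrence: v_k = 1 + (v_{k-1} + v_{k+1})/2 for 1 ≤ k ≤ 44. The particular solution to v_k − (v_{k-1} + v_{k+1})/2 = 1 is v_k = −k^2. Adding homogeneous solution A + B k and matching boundaries gives v_k = k (45 − k). Substituting k = 11: v_11 = 11 · 34 = 374.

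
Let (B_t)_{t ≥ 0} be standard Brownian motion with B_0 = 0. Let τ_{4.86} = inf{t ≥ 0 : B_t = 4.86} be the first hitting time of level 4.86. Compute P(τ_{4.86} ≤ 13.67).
P(τ_{4.86} ≤ 13.67) = 2(1 − Φ(4.86/√13.67)) = 2(1 − Φ(1.3145)) ≈ 0.1887

By the reflection principle for standard BM, P(τ_b ≤ t) = 2 · P(B_t ≥ b). Since B_t ~ N(0, t), P(B_t ≥ 4.86) = 1 − Φ(4.86/√t) = 1 − Φ(4.86/√13.67) = 1 − Φ(1.3145) ≈ 0.09434. Doubling: P(τ_{4.86} ≤ 13.67) ≈ 2 · 0.09434 = 0.18868 ≈ 0.1887.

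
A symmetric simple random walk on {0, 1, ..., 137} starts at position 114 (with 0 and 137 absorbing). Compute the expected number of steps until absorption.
E[τ | X_0 = 114] = 2622

Let v_k = E[τ | X_0 = k]. Boundary: v_0 = v_137 = 0. Recurrence: v_k = 1 + (v_{k-1} + v_{k+1})/2 for 1 ≤ k ≤ 136. The particular solution to v_k − (v_{k-1} + v_{k+1})/2 = 1 is v_k = −k^2. Adding homogeneous solution A + B k and matching boundaries gives v_k = k (137 − k). Substituting k = 114: v_114 = 114 · 23 = 2622.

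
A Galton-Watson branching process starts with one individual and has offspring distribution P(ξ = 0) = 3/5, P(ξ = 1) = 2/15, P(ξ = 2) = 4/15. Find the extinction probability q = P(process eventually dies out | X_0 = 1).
q = 1

Mean offspring μ = 0·3/5 + 1·2/15 + 2·4/15 = 2/3 ≤ 1. For μ ≤ 1 with offspring not concentrated at 1, the Galton-Watson process goes extinct almost surely, so q = 1.
(Algebraic check: The pgf is f(s) = 3/5 + 2/15·s + 4/15·s². The extinction probability q is the smallest fixed point of f in [0, 1]. Setting s = f(s):
  4/15·s² + (2/15 − 1)·s + 3/5 = 0
  4/15·s² − (3/5 + 4/15)·s + 3/5 = 0
which factors as (s − 1)·(4/15·s − 3/5) = 0, giving roots s = 1 and s = (3/5)/(4/15) = 9/4. Since 9/4 ≥ 1, the smallest root in [0, 1] is s = 1.)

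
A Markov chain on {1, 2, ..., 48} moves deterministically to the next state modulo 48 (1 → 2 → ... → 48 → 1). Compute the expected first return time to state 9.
E[T_9 | X_0 = 9] = 48

The chain cycles deterministically, so starting at state 9 it returns in exactly 48 steps. Equivalently, the stationary distribution is uniform π_j = 1/48 for every state j, so by Kac's formula E[T_9] = 1/π_9 = 48.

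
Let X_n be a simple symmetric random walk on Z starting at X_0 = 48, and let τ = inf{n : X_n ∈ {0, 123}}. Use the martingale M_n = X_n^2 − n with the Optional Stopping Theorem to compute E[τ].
E[τ] = 3600

M_n = X_n^2 − n is a martingale (since E[X_{n+1}^2 | F_n] = X_n^2 + 1). By OST (τ has finite mean in a bounded region), E[M_τ] = E[M_0] = X_0^2 − 0 = 48^2 = 2304. Also E[M_τ] = E[X_τ^2] − E[τ]. The walk exits at 0 or 123, with P(hit 123 first) = 48/123, so E[X_τ^2] = 123^2 · 48/123 + 0 = 5904. Thus E[τ] = E[X_τ^2] − E[M_τ] = 5904 − 2304 = 3600 = 48(123 − 48) = 3600.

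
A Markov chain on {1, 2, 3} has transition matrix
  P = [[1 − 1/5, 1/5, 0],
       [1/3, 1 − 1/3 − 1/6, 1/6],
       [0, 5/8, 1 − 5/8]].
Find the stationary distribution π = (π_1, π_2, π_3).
π = (25/44, 15/44, 1/11)

This is a birth-death chain on three states, which satisfies detailed balance: π_1 · P_{12} = π_2 · P_{21} and π_2 · P_{23} = π_3 · P_{32}.
From π_1 · 1/5 = π_2 · 1/3: π_2/π_1 = (1/5)/(1/3) = 3/5.
From π_2 · 1/6 = π_3 · 5/8: π_3/π_2 = (1/6)/(5/8) = 4/15.
Take π_1 proportional to 1; then unnormalized π = (1, 3/5, 4/25). Normalize by dividing by the sum 44/25:
  π = (25/44, 15/44, 1/11).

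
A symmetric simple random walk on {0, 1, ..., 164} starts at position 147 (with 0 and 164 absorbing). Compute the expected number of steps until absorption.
E[τ | X_0 = 147] = 2499

Let v_k = E[τ | X_0 = k]. Boundary: v_0 = v_164 = 0. Recurrence: v_k = 1 + (v_{k-1} + v_{k+1})/2 for 1 ≤ k ≤ 163. The particular solution to v_k − (v_{k-1} + v_{k+1})/2 = 1 is v_k = −k^2. Adding homogeneous solution A + B k and matching boundaries gives v_k = k (164 − k). Substituting k = 147: v_147 = 147 · 17 = 2499.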